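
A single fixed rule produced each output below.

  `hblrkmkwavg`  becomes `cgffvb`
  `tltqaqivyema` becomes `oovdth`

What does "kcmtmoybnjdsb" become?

fhhtiyw

What's happening: shift every letter 5 places backward in the alphabet (wrapping around), then keep every other character starting from the first (positions 1st, 3rd, 5th, ...).
Applying both steps to "kcmtmoybnjdsb": "fxhohjtwieynw", then "fhhtiyw".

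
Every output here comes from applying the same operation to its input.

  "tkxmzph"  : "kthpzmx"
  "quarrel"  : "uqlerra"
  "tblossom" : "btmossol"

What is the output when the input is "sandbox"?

asxobdn

In each case the input is transformed by: reverse the string, then move the last 2 characters to the front (rotate right by 2).
"sandbox" → "xobdnas" → "asxobdn".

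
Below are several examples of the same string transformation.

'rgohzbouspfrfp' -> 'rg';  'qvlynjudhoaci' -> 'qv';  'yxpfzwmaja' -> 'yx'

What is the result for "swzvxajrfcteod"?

sw

The rule is to keep only the first 2 characters.
Applying that to "swzvxajrfcteod" gives "sw".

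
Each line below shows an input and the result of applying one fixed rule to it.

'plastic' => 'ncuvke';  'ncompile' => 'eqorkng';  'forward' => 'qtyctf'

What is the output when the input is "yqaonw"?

The rule is to shift every letter 2 places forward in the alphabet (wrapping around), then delete the first character.
On "yqaonw": the first step gives "ascqpy", and the second then gives "scqpy".

scqpy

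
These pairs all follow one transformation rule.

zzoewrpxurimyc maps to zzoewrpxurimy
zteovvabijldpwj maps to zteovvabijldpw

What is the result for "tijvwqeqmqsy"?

Rule — delete the last character.
"tijvwqeqmqsy" → "tijvwqeqmqs".

tijvwqeqmqs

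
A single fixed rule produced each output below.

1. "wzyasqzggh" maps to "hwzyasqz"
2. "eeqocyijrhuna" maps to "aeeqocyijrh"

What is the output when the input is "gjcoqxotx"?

xgjcoqx

The pattern: move the last 3 characters to the front (rotate right by 3), then delete the first 2 characters.
For "gjcoqxotx", step one produces "otxgjcoqx"; step two turns that into "xgjcoqx".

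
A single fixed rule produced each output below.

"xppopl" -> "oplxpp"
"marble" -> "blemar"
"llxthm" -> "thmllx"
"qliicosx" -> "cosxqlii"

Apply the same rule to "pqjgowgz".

owgzpqjg

What's happening: swap the front and back halves of the string.
"pqjgowgz" → "owgzpqjg".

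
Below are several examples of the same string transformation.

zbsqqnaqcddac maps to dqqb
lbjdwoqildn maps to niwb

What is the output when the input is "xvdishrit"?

Each output is the input with this applied: keep one character in every 3, starting at position 2 (positions 2nd, 5th, 8th, ...), then reverse the string.
On "xvdishrit": the first step gives "vsi", and the second then gives "isv".
(Check on "lbjdwoqildn": → "bwin" → "niwb" ✓)

isv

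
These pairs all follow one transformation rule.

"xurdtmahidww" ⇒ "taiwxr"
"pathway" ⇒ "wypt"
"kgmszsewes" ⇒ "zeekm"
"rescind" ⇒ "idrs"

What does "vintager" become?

aevn

The rule is to keep every other character starting from the first (positions 1st, 3rd, 5th, ...), then move the first 2 characters to the end (rotate left by 2).
Starting from "vintager": after the first operation, "vnae"; after the second, "aevn".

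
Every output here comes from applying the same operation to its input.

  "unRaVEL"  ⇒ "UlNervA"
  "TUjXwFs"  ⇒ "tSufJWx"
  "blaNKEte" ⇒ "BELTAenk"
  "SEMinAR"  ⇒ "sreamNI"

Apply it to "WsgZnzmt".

wTSMGZzN

In each case the input is transformed by: flip the case of every letter, then take characters alternately from the front and the back (1st, last, 2nd, 2nd-last, ...).
Working it through for "WsgZnzmt": intermediate "wSGzNZMT", final "wTSMGZzN".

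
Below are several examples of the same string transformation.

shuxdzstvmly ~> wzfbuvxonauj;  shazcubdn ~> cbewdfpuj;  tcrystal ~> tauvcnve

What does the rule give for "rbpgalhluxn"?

Rule — shift every letter 2 places forward in the alphabet (wrapping around), then move the first 2 characters to the end (rotate left by 2).
Starting from "rbpgalhluxn": after the first operation, "tdricnjnwzp"; after the second, "ricnjnwzptd".

ricnjnwzptd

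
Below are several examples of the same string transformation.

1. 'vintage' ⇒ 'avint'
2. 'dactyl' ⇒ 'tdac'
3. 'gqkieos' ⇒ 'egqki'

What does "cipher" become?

The pattern: delete the last 2 characters, then move the last character to the front.
For "cipher", step one produces "ciph"; step two turns that into "hcip".

hcip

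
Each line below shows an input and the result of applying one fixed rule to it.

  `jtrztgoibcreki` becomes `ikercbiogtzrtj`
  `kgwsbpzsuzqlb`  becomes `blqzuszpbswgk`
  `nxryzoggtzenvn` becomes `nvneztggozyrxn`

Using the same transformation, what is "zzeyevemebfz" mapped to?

zfbemeveyezz

The transformation: reverse the string.
Applying that to "zzeyevemebfz" gives "zfbemeveyezz".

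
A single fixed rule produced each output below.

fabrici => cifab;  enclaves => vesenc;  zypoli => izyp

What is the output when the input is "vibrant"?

ntvib

What's happening: move the first 3 characters to the end (rotate left by 3), then delete the first 2 characters.
For "vibrant", step one produces "rantvib"; step two turns that into "ntvib".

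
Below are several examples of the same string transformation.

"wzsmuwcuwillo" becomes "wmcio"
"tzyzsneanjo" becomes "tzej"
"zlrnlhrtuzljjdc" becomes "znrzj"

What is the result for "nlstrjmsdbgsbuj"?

ntmbb

Rule — keep one character in every 3, starting at position 1 (positions 1st, 4th, 7th, ...).
Applying that to "nlstrjmsdbgsbuj" gives "ntmbb".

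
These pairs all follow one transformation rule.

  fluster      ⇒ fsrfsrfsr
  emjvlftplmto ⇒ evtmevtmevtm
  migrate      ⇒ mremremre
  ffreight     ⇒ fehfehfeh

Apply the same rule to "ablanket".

aaeaaeaae

The transformation: keep one character in every 3, starting at position 1 (positions 1st, 4th, 7th, ...), then write the whole string 3 times in a row.
On "ablanket": the first step gives "aae", and the second then gives "aaeaaeaae".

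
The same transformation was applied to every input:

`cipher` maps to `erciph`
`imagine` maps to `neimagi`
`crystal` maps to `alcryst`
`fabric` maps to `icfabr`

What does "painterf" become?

Looking at the pairs, the operation is to move the last 2 characters to the front (rotate right by 2).
For "painterf" the result is "rfpainte".

rfpainte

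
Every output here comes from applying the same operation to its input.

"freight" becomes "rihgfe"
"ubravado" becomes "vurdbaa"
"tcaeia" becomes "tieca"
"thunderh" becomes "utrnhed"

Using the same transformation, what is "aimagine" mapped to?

What's happening: delete the last character, then sort the characters into reverse alphabetical order.
Applying both steps to "aimagine": "aimagin", then "nmiigaa".
(Check on "freight": → "freigh" → "rihgfe" ✓)

nmiigaa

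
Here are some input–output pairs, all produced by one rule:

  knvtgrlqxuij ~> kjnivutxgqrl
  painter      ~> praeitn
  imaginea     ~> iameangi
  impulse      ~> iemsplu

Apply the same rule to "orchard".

Looking at the pairs, the operation is to take characters alternately from the front and the back (1st, last, 2nd, 2nd-last, ...).
"orchard" → "odrrcah".

odrrcah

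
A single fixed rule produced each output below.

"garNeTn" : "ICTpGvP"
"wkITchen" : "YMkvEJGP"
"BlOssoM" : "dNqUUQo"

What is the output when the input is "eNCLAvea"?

GpencXGC

What's happening: shift every letter 2 places forward in the alphabet (wrapping around), then flip the case of every letter.
For "eNCLAvea", step one produces "gPENCxgc"; step two turns that into "GpencXGC".
(Check on "BlOssoM": → "DnQuuqO" → "dNqUUQo" ✓)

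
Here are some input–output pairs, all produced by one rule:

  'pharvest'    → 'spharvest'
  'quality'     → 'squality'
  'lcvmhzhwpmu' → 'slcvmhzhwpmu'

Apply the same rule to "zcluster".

szcluster

What's happening: prepend "s".
"zcluster" → "szcluster".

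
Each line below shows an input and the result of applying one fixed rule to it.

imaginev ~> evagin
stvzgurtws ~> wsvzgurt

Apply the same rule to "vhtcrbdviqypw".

In each case the input is transformed by: delete the first 2 characters, then move the last 2 characters to the front (rotate right by 2).
Applying that to "vhtcrbdviqypw" gives "pwtcrbdviqy".

pwtcrbdviqy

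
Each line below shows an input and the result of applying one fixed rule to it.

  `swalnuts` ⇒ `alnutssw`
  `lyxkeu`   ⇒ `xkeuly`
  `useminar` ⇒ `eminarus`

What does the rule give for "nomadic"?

madicno

In each case the input is transformed by: move the first 2 characters to the end (rotate left by 2).
So "nomadic" becomes "madicno".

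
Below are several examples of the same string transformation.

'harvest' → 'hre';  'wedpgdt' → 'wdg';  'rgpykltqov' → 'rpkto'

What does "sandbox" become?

snb

The transformation: swap each adjacent pair of characters (1↔2, 3↔4, ...), then keep every other character starting from the second (positions 2nd, 4th, 6th, ...).
For "sandbox", step one produces "asdnobx"; step two turns that into "snb".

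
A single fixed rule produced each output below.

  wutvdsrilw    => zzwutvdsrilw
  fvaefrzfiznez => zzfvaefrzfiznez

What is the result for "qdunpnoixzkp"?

The pattern: prepend "zz".
For "qdunpnoixzkp" the result is "zzqdunpnoixzkp".

zzqdunpnoixzkp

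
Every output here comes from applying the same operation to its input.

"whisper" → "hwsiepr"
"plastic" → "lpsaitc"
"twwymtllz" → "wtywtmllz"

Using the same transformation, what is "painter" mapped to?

apnietr

Rule — swap each adjacent pair of characters (1↔2, 3↔4, ...).
Doing the same to "painter": "apnietr".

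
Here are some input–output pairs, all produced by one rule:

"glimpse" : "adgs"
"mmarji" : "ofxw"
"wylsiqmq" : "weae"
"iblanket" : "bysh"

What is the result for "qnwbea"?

Looking at the pairs, the operation is to shift every letter 12 places backward in the alphabet (wrapping around), then keep only the last 4 characters.
On "qnwbea" that produces "kpso".

kpso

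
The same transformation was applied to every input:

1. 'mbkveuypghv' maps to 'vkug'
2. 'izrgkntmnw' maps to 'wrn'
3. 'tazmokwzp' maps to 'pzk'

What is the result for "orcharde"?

The pattern: move the last 2 characters to the front (rotate right by 2), then keep one character in every 3, starting at position 2 (positions 2nd, 5th, 8th, ...).
For "orcharde", step one produces "deorchar"; step two turns that into "ecr".
(Check on "izrgkntmnw": → "nwizrgkntm" → "wrn" ✓)

ecr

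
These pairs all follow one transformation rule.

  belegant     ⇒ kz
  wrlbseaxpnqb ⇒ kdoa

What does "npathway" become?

The pattern: shift every letter 1 place backward in the alphabet (wrapping around), then keep one character in every 3, starting at position 3 (positions 3rd, 6th, 9th, ...).
"npathway" → "mozsgvzx" → "zv".

zv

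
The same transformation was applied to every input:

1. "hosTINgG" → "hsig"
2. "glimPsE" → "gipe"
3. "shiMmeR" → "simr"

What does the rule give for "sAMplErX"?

smlr

Each output is the input with this applied: keep every other character starting from the first (positions 1st, 3rd, 5th, ...), then convert every letter to lowercase.
Applying both steps to "sAMplErX": "sMlr", then "smlr".
(Check on "glimPsE": → "giPE" → "gipe" ✓)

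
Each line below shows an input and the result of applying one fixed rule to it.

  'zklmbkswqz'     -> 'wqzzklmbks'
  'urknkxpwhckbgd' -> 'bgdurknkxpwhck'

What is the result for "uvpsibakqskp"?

skpuvpsibakq

Each output is the input with this applied: move the last 3 characters to the front (rotate right by 3).
On "uvpsibakqskp" that produces "skpuvpsibakq".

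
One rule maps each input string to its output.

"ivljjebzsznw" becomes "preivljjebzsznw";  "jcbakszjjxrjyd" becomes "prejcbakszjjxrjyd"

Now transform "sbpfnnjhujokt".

What's happening: prepend "pre".
"sbpfnnjhujokt" → "presbpfnnjhujokt".

presbpfnnjhujokt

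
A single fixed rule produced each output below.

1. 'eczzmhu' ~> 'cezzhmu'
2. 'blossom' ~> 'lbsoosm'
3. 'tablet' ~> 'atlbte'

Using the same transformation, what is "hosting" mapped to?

Each output is the input with this applied: swap each adjacent pair of characters (1↔2, 3↔4, ...).
So "hosting" becomes "ohtsnig".

ohtsnig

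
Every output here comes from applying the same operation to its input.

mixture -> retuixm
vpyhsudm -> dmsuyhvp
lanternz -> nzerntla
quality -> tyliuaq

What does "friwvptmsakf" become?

Each output is the input with this applied: reverse the string, then swap each adjacent pair of characters (1↔2, 3↔4, ...).
Working it through for "friwvptmsakf": intermediate "fkasmtpvwirf", final "kfsatmvpiwfr".

kfsatmvpiwfr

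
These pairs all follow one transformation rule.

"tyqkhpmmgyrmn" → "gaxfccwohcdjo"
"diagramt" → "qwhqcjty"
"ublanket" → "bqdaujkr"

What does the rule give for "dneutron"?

ukjhedtd

Rule — move the first 2 characters to the end (rotate left by 2), then shift every letter 10 places backward in the alphabet (wrapping around).
So "dneutron" becomes "ukjhedtd".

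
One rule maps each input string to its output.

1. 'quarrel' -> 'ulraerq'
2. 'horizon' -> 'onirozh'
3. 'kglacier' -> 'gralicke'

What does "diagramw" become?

The transformation: swap the first and last characters, then swap each adjacent pair of characters (1↔2, 3↔4, ...).
Working it through for "diagramw": intermediate "wiagramd", final "iwgaardm".
(Check on "kglacier": → "rglaciek" → "gralicke" ✓)

iwgaardm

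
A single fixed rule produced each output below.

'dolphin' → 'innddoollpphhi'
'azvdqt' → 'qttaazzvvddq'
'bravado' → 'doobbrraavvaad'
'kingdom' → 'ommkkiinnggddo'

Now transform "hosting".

The pattern: double every character, then move the last 3 characters to the front (rotate right by 3).
Applying both steps to "hosting": "hhoossttiinngg", then "ngghhoossttiin".

ngghhoossttiin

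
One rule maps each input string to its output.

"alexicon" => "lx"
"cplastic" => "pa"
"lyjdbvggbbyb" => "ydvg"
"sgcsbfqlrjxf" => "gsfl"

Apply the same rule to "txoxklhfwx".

Looking at the pairs, the operation is to keep every other character starting from the second (positions 2nd, 4th, 6th, ...), then delete the last 2 characters.
Applying both steps to "txoxklhfwx": "xxlfx", then "xxl".
(Check on "cplastic": → "patc" → "pa" ✓)

xxl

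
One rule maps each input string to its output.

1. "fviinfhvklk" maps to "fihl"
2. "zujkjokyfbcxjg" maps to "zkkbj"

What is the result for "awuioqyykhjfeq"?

aiyhe

The rule is to keep one character in every 3, starting at position 1 (positions 1st, 4th, 7th, ...).
Doing the same to "awuioqyykhjfeq": "aiyhe".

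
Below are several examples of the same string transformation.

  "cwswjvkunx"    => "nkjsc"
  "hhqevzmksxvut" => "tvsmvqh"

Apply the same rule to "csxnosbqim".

The rule is to keep every other character starting from the first (positions 1st, 3rd, 5th, ...), then reverse the string.
For "csxnosbqim", step one produces "cxobi"; step two turns that into "iboxc".

iboxc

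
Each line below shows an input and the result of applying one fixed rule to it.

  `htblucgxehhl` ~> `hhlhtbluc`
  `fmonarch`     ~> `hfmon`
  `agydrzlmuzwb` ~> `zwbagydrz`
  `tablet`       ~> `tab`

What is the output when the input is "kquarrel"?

lkqua

The transformation: swap the front and back halves of the string, then delete the first 3 characters.
Starting from "kquarrel": after the first operation, "rrelkqua"; after the second, "lkqua".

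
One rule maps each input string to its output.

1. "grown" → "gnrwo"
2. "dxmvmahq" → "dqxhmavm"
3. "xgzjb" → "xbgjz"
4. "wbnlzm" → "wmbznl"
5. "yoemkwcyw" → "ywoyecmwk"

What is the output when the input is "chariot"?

Looking at the pairs, the operation is to take characters alternately from the front and the back (1st, last, 2nd, 2nd-last, ...).
For "chariot" the result is "cthoair".

cthoair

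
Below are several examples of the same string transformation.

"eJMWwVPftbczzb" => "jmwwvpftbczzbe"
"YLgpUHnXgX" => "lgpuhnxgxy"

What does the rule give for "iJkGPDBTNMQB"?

Each output is the input with this applied: move the first character to the end, then convert every letter to lowercase.
Starting from "iJkGPDBTNMQB": after the first operation, "JkGPDBTNMQBi"; after the second, "jkgpdbtnmqbi".

jkgpdbtnmqbi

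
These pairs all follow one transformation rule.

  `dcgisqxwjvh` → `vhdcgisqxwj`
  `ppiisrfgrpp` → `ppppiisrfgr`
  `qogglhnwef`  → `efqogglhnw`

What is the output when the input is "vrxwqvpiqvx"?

In each case the input is transformed by: move the last 2 characters to the front (rotate right by 2).
On "vrxwqvpiqvx" that produces "vxvrxwqvpiq".

vxvrxwqvpiq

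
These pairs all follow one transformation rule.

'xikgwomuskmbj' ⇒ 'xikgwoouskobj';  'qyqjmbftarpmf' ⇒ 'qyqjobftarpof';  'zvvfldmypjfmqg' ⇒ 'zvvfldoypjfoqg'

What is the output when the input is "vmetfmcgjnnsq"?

voetfocgjnnsq

The transformation: replace every "m" with "o".
On "vmetfmcgjnnsq" that produces "voetfocgjnnsq".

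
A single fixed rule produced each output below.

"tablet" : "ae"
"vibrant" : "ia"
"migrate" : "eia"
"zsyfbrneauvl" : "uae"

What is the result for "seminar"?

eai

Each output is the input with this applied: take characters alternately from the front and the back (1st, last, 2nd, 2nd-last, ...), then keep only the vowels.
"seminar" → "sreamni" → "eai".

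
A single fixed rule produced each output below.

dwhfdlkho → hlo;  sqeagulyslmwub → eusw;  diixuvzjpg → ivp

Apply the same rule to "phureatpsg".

The pattern: keep one character in every 3, starting at position 3 (positions 3rd, 6th, 9th, ...).
On "phureatpsg" that produces "uas".

uas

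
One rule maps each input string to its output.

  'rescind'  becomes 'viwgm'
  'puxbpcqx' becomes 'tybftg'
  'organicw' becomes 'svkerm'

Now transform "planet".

The pattern: shift every letter 4 places forward in the alphabet (wrapping around), then delete the last 2 characters.
Working it through for "planet": intermediate "tperix", final "tper".
(Check on "puxbpcqx": → "tybftgub" → "tybftg" ✓)

tper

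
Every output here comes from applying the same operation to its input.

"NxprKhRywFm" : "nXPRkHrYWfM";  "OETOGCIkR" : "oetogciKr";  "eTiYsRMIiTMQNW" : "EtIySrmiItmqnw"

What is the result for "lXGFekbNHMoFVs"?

LxgfEKBnhmOfvS

Each output is the input with this applied: flip the case of every letter.
Doing the same to "lXGFekbNHMoFVs": "LxgfEKBnhmOfvS".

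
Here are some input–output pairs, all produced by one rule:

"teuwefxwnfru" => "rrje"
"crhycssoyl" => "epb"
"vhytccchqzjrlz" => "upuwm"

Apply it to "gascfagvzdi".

nsiv

The rule is to keep one character in every 3, starting at position 2 (positions 2nd, 5th, 8th, ...), then shift every letter 13 places forward in the alphabet (wrapping around) — i.e. ROT13.
On "gascfagvzdi": the first step gives "afvi", and the second then gives "nsiv".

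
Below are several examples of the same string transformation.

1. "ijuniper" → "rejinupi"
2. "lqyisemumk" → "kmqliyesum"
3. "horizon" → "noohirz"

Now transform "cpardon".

Each output is the input with this applied: move the last 2 characters to the front (rotate right by 2), then swap each adjacent pair of characters (1↔2, 3↔4, ...).
Applying that to "cpardon" gives "nopcrad".

nopcrad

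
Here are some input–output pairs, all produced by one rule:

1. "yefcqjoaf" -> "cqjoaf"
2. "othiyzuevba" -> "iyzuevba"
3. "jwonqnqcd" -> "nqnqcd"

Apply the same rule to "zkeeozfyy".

eozfyy

Looking at the pairs, the operation is to delete the first 3 characters.
For "zkeeozfyy" the result is "eozfyy".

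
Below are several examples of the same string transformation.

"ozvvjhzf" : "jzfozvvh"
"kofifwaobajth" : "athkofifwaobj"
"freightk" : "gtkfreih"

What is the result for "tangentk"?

etktangn

In each case the input is transformed by: move the last 3 characters to the front (rotate right by 3), then swap the first and last characters.
Applying both steps to "tangentk": "ntktange", then "etktangn".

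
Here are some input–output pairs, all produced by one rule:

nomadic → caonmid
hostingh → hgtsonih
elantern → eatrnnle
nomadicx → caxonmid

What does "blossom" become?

The transformation: sort the characters into reverse alphabetical order, then move the last 2 characters to the front (rotate right by 2).
Working it through for "blossom": intermediate "ssoomlb", final "lbssoom".
(Check on "elantern": → "trnnleea" → "eatrnnle" ✓)

lbssoom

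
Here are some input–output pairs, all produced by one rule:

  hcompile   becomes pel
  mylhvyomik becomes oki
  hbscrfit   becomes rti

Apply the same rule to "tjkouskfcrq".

In each case the input is transformed by: swap each adjacent pair of characters (1↔2, 3↔4, ...), then keep only the last 3 characters.
Applying both steps to "tjkouskfcrq": "jtoksufkrcq", then "rcq".
(Check on "mylhvyomik": → "ymhlyvmoki" → "oki" ✓)

rcq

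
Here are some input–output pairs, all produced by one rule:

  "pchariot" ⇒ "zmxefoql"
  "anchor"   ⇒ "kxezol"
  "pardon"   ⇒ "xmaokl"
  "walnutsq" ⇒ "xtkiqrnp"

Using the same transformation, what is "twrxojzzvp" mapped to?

tquoglwwms

Looking at the pairs, the operation is to swap each adjacent pair of characters (1↔2, 3↔4, ...), then shift every letter 3 places backward in the alphabet (wrapping around).
"twrxojzzvp" → "wtxrjozzpv" → "tquoglwwms".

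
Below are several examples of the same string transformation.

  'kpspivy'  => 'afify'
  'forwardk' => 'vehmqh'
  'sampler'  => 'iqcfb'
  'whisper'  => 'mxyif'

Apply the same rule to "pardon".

The rule is to delete the last 2 characters, then shift every letter 10 places backward in the alphabet (wrapping around).
Applying both steps to "pardon": "pard", then "fqht".

fqht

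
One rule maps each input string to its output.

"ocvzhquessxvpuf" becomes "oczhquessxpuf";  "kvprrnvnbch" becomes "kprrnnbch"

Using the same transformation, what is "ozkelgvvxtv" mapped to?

ozkelgxt

What's happening: remove every "v".
"ozkelgvvxtv" → "ozkelgxt".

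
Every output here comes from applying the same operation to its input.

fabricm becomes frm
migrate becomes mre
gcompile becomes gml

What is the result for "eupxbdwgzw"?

In each case the input is transformed by: keep one character in every 3, starting at position 1 (positions 1st, 4th, 7th, ...).
Applying that to "eupxbdwgzw" gives "exww".

exww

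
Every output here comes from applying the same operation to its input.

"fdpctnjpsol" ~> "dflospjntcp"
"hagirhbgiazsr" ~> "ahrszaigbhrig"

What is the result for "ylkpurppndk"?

lykdnpprupk

Each output is the input with this applied: reverse the string, then move the last 2 characters to the front (rotate right by 2).
So "ylkpurppndk" becomes "lykdnpprupk".
(Check on "fdpctnjpsol": → "lospjntcpdf" → "dflospjntcp" ✓)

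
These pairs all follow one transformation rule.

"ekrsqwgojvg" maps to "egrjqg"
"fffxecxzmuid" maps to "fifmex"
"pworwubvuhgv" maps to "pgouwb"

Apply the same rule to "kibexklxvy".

The rule is to keep every other character starting from the first (positions 1st, 3rd, 5th, ...), then take characters alternately from the front and the back (1st, last, 2nd, 2nd-last, ...).
Starting from "kibexklxvy": after the first operation, "kbxlv"; after the second, "kvblx".

kvblx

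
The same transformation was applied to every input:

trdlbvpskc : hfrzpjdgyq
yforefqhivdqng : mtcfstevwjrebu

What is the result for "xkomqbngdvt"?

lycaepburjh

Looking at the pairs, the operation is to shift every letter 12 places backward in the alphabet (wrapping around).
Doing the same to "xkomqbngdvt": "lycaepburjh".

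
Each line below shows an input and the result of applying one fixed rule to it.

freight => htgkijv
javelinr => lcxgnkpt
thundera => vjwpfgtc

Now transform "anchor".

Each output is the input with this applied: shift every letter 2 places forward in the alphabet (wrapping around).
For "anchor" the result is "cpejqt".

cpejqt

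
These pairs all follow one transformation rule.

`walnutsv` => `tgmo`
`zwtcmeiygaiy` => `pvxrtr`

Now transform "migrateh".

The rule is to shift every letter 7 places backward in the alphabet (wrapping around), then keep every other character starting from the second (positions 2nd, 4th, 6th, ...).
On "migrateh": the first step gives "fbzktmxa", and the second then gives "bkma".

bkma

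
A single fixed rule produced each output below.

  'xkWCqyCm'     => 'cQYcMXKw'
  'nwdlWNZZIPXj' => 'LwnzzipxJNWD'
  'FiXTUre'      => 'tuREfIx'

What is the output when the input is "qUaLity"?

lITYQuA

Rule — move the first 3 characters to the end (rotate left by 3), then flip the case of every letter.
"qUaLity" → "LityqUa" → "lITYQuA".
(Check on "xkWCqyCm": → "CqyCmxkW" → "cQYcMXKw" ✓)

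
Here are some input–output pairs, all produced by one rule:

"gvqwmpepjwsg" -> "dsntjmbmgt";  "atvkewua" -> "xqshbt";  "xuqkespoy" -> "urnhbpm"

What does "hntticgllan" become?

ekqqfzdii

Rule — delete the last 2 characters, then shift every letter 3 places backward in the alphabet (wrapping around).
Starting from "hntticgllan": after the first operation, "hntticgll"; after the second, "ekqqfzdii".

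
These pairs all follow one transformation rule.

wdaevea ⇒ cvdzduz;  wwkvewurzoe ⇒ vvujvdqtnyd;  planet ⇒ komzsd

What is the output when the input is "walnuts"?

zvmkstr

In each case the input is transformed by: shift every letter 1 place backward in the alphabet (wrapping around), then swap each adjacent pair of characters (1↔2, 3↔4, ...).
Applying both steps to "walnuts": "vzkmtsr", then "zvmkstr".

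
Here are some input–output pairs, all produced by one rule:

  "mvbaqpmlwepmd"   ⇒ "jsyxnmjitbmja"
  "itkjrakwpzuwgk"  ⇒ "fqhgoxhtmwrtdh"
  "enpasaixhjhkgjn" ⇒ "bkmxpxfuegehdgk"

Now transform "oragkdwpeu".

loxdhatmbr

The rule is to shift every letter 3 places backward in the alphabet (wrapping around).
For "oragkdwpeu" the result is "loxdhatmbr".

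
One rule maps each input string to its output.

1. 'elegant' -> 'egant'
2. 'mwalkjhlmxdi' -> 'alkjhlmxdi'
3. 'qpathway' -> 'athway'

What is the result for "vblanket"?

lanket

Rule — delete the first 2 characters.
Doing the same to "vblanket": "lanket".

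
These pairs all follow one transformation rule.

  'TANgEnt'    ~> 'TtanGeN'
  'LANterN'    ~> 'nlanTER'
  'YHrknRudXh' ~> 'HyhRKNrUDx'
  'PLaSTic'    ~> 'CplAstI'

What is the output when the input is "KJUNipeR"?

rkjunIPE

Looking at the pairs, the operation is to flip the case of every letter, then move the last character to the front.
Applying both steps to "KJUNipeR": "kjunIPEr", then "rkjunIPE".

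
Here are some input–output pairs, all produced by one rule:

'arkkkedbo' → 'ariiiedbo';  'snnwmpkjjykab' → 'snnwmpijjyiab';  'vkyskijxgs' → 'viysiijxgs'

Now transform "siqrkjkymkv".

siqrijiymiv

What's happening: replace every "k" with "i".
Doing the same to "siqrkjkymkv": "siqrijiymiv".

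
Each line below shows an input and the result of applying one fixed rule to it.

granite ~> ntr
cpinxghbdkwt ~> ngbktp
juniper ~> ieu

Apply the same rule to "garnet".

nta

Looking at the pairs, the operation is to keep every other character starting from the second (positions 2nd, 4th, 6th, ...), then move the first character to the end.
Working it through for "garnet": intermediate "ant", final "nta".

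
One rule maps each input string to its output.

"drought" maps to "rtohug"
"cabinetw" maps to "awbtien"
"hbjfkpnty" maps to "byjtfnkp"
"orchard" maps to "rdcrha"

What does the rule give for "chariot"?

Looking at the pairs, the operation is to delete the first character, then take characters alternately from the front and the back (1st, last, 2nd, 2nd-last, ...).
For "chariot", step one produces "hariot"; step two turns that into "htaori".

htaori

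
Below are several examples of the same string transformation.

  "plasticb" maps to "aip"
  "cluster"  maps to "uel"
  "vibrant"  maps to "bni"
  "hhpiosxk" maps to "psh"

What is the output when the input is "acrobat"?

rac

What's happening: move the first 2 characters to the end (rotate left by 2), then keep one character in every 3, starting at position 1 (positions 1st, 4th, 7th, ...).
For "acrobat" the result is "rac".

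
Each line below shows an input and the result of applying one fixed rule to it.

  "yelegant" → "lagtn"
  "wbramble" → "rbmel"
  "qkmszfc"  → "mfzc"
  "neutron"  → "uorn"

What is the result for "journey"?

ueny

Each output is the input with this applied: swap each adjacent pair of characters (1↔2, 3↔4, ...), then delete the first 3 characters.
"journey" → "ojrueny" → "ueny".
(Check on "neutron": → "entuorn" → "uorn" ✓)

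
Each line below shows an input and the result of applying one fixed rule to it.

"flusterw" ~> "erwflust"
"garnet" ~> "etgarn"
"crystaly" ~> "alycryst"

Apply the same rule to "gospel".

elgosp

Rule — swap the front and back halves of the string, then move the first character to the end.
For "gospel", step one produces "pelgos"; step two turns that into "elgosp".
(Check on "garnet": → "netgar" → "etgarn" ✓)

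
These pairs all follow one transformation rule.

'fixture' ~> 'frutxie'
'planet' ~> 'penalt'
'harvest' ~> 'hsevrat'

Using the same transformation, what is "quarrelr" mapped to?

In each case the input is transformed by: reverse the string, then swap the first and last characters.
For "quarrelr" the result is "qlerraur".

qlerraur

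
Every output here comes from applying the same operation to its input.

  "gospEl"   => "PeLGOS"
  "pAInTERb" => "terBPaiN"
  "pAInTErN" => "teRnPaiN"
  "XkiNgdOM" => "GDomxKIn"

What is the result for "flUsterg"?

The rule is to flip the case of every letter, then swap the front and back halves of the string.
For "flUsterg", step one produces "FLuSTERG"; step two turns that into "TERGFLuS".

TERGFLuS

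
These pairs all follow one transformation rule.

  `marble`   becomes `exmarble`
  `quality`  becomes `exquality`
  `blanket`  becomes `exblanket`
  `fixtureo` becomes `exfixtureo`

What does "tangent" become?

extangent

Each output is the input with this applied: prepend "ex".
Applying that to "tangent" gives "extangent".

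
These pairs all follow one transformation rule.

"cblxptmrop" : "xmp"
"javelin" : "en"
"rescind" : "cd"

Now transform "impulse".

ue

Looking at the pairs, the operation is to move the first character to the end, then keep one character in every 3, starting at position 3 (positions 3rd, 6th, 9th, ...).
Applying both steps to "impulse": "mpulsei", then "ue".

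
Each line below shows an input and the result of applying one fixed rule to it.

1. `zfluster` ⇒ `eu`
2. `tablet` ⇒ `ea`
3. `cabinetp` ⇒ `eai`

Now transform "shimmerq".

ei

The pattern: swap the front and back halves of the string, then keep only the vowels.
Working it through for "shimmerq": intermediate "merqshim", final "ei".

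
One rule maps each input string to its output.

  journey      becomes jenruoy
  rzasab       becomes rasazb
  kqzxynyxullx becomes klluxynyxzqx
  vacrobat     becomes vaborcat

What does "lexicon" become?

locixen

Looking at the pairs, the operation is to swap the first and last characters, then reverse the string.
Applying both steps to "lexicon": "nexicol", then "locixen".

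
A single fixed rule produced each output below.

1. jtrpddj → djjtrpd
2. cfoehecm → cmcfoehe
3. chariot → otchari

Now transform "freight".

htfreig

Each output is the input with this applied: move the last 2 characters to the front (rotate right by 2).
"freight" → "htfreig".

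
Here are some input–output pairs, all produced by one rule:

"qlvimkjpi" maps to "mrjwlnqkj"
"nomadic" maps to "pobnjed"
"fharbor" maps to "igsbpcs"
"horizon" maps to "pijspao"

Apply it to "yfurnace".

What's happening: shift every letter 1 place forward in the alphabet (wrapping around), then swap each adjacent pair of characters (1↔2, 3↔4, ...).
So "yfurnace" becomes "gzsvbofd".

gzsvbofd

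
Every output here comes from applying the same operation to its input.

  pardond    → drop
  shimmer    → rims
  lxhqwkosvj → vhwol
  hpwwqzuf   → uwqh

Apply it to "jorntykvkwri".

rrtkkj

Looking at the pairs, the operation is to keep every other character starting from the first (positions 1st, 3rd, 5th, ...), then swap the first and last characters.
Starting from "jorntykvkwri": after the first operation, "jrtkkr"; after the second, "rrtkkj".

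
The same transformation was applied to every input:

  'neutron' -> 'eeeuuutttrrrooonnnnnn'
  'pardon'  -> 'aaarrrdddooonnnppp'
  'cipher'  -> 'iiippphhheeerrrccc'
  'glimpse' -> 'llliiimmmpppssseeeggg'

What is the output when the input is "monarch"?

Rule — move the first character to the end, then repeat every character 3 times.
"monarch" → "onarchm" → "ooonnnaaarrrccchhhmmm".

ooonnnaaarrrccchhhmmm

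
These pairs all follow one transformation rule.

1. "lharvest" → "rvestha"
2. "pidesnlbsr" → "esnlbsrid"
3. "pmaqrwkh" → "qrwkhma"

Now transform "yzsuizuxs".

In each case the input is transformed by: delete the first character, then move the first 2 characters to the end (rotate left by 2).
For "yzsuizuxs" the result is "uizuxszs".

uizuxszs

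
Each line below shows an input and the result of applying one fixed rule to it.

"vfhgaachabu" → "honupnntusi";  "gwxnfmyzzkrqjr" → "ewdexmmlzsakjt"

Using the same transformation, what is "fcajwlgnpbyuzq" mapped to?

dmhlocatyjwnps

What's happening: shift every letter 13 places forward in the alphabet (wrapping around) — i.e. ROT13, then reverse the string.
Working it through for "fcajwlgnpbyuzq": intermediate "spnwjytacolhmd", final "dmhlocatyjwnps".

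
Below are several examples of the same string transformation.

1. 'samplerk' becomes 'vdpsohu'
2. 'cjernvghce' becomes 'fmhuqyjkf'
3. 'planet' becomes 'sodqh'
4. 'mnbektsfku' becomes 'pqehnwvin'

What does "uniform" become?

Each output is the input with this applied: delete the last character, then shift every letter 3 places forward in the alphabet (wrapping around).
Working it through for "uniform": intermediate "unifor", final "xqliru".
(Check on "mnbektsfku": → "mnbektsfk" → "pqehnwvin" ✓)

xqliru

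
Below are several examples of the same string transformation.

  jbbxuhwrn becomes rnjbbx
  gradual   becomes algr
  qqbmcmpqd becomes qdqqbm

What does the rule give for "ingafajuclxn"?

Each output is the input with this applied: move the last 2 characters to the front (rotate right by 2), then delete the last 3 characters.
"ingafajuclxn" → "xningafajucl" → "xningafaj".

xningafaj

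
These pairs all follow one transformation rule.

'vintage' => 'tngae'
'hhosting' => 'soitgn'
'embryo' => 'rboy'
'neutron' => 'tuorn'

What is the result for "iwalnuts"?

The transformation: swap each adjacent pair of characters (1↔2, 3↔4, ...), then delete the first 2 characters.
On "iwalnuts": the first step gives "wilaunst", and the second then gives "launst".

launst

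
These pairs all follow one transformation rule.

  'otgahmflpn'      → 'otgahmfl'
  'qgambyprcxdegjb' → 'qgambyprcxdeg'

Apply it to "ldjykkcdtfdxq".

The pattern: delete the last 2 characters.
On "ldjykkcdtfdxq" that produces "ldjykkcdtfd".

ldjykkcdtfd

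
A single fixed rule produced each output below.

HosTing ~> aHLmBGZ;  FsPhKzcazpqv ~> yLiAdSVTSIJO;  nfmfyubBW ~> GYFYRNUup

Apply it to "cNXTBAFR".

Vgqmutyk

The transformation: shift every letter 7 places backward in the alphabet (wrapping around), then flip the case of every letter.
Applying both steps to "cNXTBAFR": "vGQMUTYK", then "Vgqmutyk".
(Check on "HosTing": → "AhlMbgz" → "aHLmBGZ" ✓)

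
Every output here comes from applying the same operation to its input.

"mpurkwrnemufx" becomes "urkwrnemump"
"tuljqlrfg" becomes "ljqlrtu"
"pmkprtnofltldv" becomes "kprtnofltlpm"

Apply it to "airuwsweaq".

The rule is to delete the last 2 characters, then move the first 2 characters to the end (rotate left by 2).
Applying both steps to "airuwsweaq": "airuwswe", then "ruwsweai".

ruwsweai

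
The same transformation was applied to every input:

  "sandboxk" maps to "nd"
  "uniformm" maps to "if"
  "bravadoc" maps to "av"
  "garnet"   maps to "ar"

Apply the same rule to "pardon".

ar

Looking at the pairs, the operation is to swap the front and back halves of the string, then keep only the last 2 characters.
On "pardon": the first step gives "donpar", and the second then gives "ar".
(Check on "sandboxk": → "boxksand" → "nd" ✓)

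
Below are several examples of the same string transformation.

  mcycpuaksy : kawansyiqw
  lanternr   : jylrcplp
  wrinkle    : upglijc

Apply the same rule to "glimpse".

In each case the input is transformed by: shift every letter 2 places backward in the alphabet (wrapping around).
So "glimpse" becomes "ejgknqc".

ejgknqc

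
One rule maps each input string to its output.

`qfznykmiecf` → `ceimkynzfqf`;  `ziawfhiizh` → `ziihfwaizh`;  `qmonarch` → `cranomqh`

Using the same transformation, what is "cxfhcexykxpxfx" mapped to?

fxpxkyxechfxcx

Looking at the pairs, the operation is to move the last character to the front, then reverse the string.
Working it through for "cxfhcexykxpxfx": intermediate "xcxfhcexykxpxf", final "fxpxkyxechfxcx".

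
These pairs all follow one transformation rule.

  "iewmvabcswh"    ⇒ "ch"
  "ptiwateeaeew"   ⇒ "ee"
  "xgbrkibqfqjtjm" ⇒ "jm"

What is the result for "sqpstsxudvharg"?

Each output is the input with this applied: keep one character in every 3, starting at position 2 (positions 2nd, 5th, 8th, ...), then keep only the last 2 characters.
Working it through for "sqpstsxudvharg": intermediate "qtuhg", final "hg".
(Check on "xgbrkibqfqjtjm": → "gkqjm" → "jm" ✓)

hg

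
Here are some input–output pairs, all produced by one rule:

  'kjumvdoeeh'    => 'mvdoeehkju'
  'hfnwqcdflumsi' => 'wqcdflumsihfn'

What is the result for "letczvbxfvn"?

czvbxfvnlet

Rule — move the first 3 characters to the end (rotate left by 3).
Doing the same to "letczvbxfvn": "czvbxfvnlet".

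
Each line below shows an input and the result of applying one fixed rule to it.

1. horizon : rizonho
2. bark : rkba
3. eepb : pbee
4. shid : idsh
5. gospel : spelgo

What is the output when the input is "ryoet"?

What's happening: move the first 2 characters to the end (rotate left by 2).
"ryoet" → "oetry".

oetry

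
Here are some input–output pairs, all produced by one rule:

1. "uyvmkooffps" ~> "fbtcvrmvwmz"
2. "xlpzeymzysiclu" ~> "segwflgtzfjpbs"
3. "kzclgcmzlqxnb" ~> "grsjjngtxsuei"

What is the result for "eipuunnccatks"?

The pattern: shift every letter 7 places forward in the alphabet (wrapping around), then swap each adjacent pair of characters (1↔2, 3↔4, ...).
Applying both steps to "eipuunnccatks": "lpwbbuujjharz", then "plbwubjuhjraz".

plbwubjuhjraz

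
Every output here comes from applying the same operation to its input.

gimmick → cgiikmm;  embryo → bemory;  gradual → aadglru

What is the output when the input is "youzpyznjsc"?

Each output is the input with this applied: sort the characters into alphabetical order.
Applying that to "youzpyznjsc" gives "cjnopsuyyzz".

cjnopsuyyzz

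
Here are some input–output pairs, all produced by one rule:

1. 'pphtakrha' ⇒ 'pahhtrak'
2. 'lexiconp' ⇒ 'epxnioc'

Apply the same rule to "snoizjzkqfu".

Rule — delete the first character, then take characters alternately from the front and the back (1st, last, 2nd, 2nd-last, ...).
Applying both steps to "snoizjzkqfu": "noizjzkqfu", then "nuofiqzkjz".

nuofiqzkjz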